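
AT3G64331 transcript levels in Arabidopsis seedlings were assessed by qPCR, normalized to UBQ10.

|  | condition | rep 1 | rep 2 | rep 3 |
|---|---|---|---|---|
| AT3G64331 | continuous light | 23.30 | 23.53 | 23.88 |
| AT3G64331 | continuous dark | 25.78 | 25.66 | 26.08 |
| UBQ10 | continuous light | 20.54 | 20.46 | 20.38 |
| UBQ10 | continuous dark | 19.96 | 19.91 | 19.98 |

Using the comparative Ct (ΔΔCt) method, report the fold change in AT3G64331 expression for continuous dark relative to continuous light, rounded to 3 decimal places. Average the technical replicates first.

Mean Ct: AT3G64331 continuous light 23.570; AT3G64331 continuous dark 25.840; UBQ10 continuous light 20.460; UBQ10 continuous dark 19.950
ΔCt(continuous light) = 23.570 − 20.460 = 3.110
ΔCt(continuous dark) = 25.840 − 19.950 = 5.890
ΔΔCt = 5.890 − 3.110 = 2.780
Fold change = 2^(−2.780) = 0.1456

0.146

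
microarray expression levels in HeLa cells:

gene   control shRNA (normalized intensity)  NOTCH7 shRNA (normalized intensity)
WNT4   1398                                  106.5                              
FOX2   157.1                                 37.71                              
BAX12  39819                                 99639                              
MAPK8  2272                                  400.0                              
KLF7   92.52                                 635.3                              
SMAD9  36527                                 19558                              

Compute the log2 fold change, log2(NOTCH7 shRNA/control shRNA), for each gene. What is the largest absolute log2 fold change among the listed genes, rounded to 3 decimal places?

log2(106.5/1398) = -3.714  (WNT4)
log2(37.71/157.1) = -2.059  (FOX2)
log2(99639/39819) = 1.323  (BAX12)
log2(400.0/2272) = -2.506  (MAPK8)
log2(635.3/92.52) = 2.780  (KLF7)
log2(19558/36527) = -0.901  (SMAD9)
The largest magnitude belongs to WNT4.

3.714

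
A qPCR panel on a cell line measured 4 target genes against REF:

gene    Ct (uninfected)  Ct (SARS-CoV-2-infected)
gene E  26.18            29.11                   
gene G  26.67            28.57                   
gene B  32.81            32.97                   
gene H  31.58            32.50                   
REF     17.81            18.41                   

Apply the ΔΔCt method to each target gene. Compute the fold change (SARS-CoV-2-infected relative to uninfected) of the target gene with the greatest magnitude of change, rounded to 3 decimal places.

0.199

gene E: ΔΔCt = (29.11−18.41) − (26.18−17.81) = 10.70 − 8.37 = 2.33; fold change = 2^-2.33 = 0.199
gene G: ΔΔCt = (28.57−18.41) − (26.67−17.81) = 10.16 − 8.86 = 1.30; fold change = 2^-1.30 = 0.406
gene B: ΔΔCt = (32.97−18.41) − (32.81−17.81) = 14.56 − 15.00 = -0.44; fold change = 2^0.44 = 1.357
gene H: ΔΔCt = (32.50−18.41) − (31.58−17.81) = 14.09 − 13.77 = 0.32; fold change = 2^-0.32 = 0.801
gene E has the largest |ΔΔCt| = 2.33.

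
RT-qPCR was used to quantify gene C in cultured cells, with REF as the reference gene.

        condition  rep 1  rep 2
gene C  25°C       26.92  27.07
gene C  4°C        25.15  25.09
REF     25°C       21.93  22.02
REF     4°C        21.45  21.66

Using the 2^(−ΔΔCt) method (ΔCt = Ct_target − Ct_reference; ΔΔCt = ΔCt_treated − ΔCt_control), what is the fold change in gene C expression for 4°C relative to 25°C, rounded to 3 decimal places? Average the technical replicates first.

Mean Ct: gene C 25°C 26.995; gene C 4°C 25.120; REF 25°C 21.975; REF 4°C 21.555
ΔCt(25°C) = 26.995 − 21.975 = 5.020
ΔCt(4°C) = 25.120 − 21.555 = 3.565
ΔΔCt = 3.565 − 5.020 = -1.455
Fold change = 2^(−(-1.455)) = 2^1.455 = 2.7416

2.742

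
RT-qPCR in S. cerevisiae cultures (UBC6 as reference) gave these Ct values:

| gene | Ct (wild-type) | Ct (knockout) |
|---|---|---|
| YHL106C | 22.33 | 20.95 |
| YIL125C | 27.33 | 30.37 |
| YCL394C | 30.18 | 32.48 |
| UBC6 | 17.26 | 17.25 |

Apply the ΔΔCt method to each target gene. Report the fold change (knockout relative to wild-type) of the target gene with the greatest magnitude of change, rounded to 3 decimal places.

YHL106C: ΔΔCt = (20.95−17.25) − (22.33−17.26) = 3.70 − 5.07 = -1.37; fold change = 2^1.37 = 2.585
YIL125C: ΔΔCt = (30.37−17.25) − (27.33−17.26) = 13.12 − 10.07 = 3.05; fold change = 2^-3.05 = 0.121
YCL394C: ΔΔCt = (32.48−17.25) − (30.18−17.26) = 15.23 − 12.92 = 2.31; fold change = 2^-2.31 = 0.202
YIL125C has the largest |ΔΔCt| = 3.05.

0.121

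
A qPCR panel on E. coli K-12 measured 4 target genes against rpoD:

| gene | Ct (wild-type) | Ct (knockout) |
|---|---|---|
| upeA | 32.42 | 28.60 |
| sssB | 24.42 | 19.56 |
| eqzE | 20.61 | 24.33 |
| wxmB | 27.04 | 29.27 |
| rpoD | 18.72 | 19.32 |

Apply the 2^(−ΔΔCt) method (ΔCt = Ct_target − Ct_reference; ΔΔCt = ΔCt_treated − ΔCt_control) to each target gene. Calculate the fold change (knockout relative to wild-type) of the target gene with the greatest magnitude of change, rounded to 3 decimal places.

upeA: ΔΔCt = (28.60−19.32) − (32.42−18.72) = 9.28 − 13.70 = -4.42; fold change = 2^4.42 = 21.407
sssB: ΔΔCt = (19.56−19.32) − (24.42−18.72) = 0.24 − 5.70 = -5.46; fold change = 2^5.46 = 44.017
eqzE: ΔΔCt = (24.33−19.32) − (20.61−18.72) = 5.01 − 1.89 = 3.12; fold change = 2^-3.12 = 0.115
wxmB: ΔΔCt = (29.27−19.32) − (27.04−18.72) = 9.95 − 8.32 = 1.63; fold change = 2^-1.63 = 0.323
sssB has the largest |ΔΔCt| = 5.46.

44.017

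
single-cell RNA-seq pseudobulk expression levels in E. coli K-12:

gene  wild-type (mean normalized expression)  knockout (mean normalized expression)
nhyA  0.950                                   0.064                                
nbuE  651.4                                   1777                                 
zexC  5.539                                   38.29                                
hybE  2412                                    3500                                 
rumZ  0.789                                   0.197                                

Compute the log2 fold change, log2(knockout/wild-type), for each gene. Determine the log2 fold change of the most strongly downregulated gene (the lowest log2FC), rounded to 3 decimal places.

-3.892

log2(0.064/0.950) = -3.892  (nhyA)
log2(1777/651.4) = 1.448  (nbuE)
log2(38.29/5.539) = 2.789  (zexC)
log2(3500/2412) = 0.537  (hybE)
log2(0.197/0.789) = -2.002  (rumZ)
nhyA is most strongly downregulated.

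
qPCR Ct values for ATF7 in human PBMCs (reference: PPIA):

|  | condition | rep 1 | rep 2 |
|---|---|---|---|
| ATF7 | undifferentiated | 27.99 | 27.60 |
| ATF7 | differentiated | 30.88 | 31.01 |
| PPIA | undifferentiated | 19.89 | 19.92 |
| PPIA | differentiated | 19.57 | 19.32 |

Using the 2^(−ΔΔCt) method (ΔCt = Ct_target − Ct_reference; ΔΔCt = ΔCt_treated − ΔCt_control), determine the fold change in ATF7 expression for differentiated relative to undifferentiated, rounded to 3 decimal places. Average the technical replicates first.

Mean Ct: ATF7 undifferentiated 27.795; ATF7 differentiated 30.945; PPIA undifferentiated 19.905; PPIA differentiated 19.445
ΔCt(undifferentiated) = 27.795 − 19.905 = 7.890
ΔCt(differentiated) = 30.945 − 19.445 = 11.500
ΔΔCt = 11.500 − 7.890 = 3.610
Fold change = 2^(−3.610) = 0.0819

0.082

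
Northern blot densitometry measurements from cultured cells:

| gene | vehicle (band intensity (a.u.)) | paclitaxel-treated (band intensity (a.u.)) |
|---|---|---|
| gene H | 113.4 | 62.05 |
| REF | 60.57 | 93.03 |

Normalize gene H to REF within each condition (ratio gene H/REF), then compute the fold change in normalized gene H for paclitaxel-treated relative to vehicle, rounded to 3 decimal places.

0.356

gene H/REF (vehicle) = 113.4 / 60.57 = 1.8722
gene H/REF (paclitaxel-treated) = 62.05 / 93.03 = 0.66699
Fold change = 0.66699 / 1.8722 = 0.3563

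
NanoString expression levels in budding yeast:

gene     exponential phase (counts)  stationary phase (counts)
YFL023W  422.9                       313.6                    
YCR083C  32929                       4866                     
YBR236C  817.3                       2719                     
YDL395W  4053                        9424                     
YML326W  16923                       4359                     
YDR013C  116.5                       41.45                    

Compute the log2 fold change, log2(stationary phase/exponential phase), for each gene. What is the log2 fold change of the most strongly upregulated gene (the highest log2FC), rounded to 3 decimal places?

log2(313.6/422.9) = -0.431  (YFL023W)
log2(4866/32929) = -2.759  (YCR083C)
log2(2719/817.3) = 1.734  (YBR236C)
log2(9424/4053) = 1.217  (YDL395W)
log2(4359/16923) = -1.957  (YML326W)
log2(41.45/116.5) = -1.491  (YDR013C)
YBR236C is most strongly upregulated.

1.734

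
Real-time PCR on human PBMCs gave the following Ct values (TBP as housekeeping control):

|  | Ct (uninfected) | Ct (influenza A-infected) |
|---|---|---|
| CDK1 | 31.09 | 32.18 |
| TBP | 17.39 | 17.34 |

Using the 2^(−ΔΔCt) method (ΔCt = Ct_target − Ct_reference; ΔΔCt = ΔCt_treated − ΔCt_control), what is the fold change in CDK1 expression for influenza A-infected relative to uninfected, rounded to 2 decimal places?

ΔCt(uninfected) = 31.090 − 17.390 = 13.700
ΔCt(influenza A-infected) = 32.180 − 17.340 = 14.840
ΔΔCt = 14.840 − 13.700 = 1.140
Fold change = 2^(−1.140) = 0.454

0.45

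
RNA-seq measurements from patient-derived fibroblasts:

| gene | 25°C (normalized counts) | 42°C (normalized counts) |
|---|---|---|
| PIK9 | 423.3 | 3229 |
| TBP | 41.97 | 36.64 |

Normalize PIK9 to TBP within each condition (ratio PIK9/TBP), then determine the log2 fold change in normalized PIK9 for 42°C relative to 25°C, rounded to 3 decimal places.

PIK9/TBP (25°C) = 423.3 / 41.97 = 10.086
PIK9/TBP (42°C) = 3229 / 36.64 = 88.128
Fold change = 88.128 / 10.086 = 8.7378
log2(8.7378) = 3.1273

3.127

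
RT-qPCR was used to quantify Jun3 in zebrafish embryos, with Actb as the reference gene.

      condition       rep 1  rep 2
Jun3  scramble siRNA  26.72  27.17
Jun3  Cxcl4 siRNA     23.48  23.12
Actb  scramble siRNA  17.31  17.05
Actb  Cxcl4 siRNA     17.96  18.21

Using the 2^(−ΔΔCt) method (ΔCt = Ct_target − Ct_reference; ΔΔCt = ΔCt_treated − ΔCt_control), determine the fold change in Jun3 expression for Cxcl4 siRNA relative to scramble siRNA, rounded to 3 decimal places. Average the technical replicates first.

23.425

Mean Ct: Jun3 scramble siRNA 26.945; Jun3 Cxcl4 siRNA 23.300; Actb scramble siRNA 17.180; Actb Cxcl4 siRNA 18.085
ΔCt(scramble siRNA) = 26.945 − 17.180 = 9.765
ΔCt(Cxcl4 siRNA) = 23.300 − 18.085 = 5.215
ΔΔCt = 5.215 − 9.765 = -4.550
Fold change = 2^(−(-4.550)) = 2^4.550 = 23.4254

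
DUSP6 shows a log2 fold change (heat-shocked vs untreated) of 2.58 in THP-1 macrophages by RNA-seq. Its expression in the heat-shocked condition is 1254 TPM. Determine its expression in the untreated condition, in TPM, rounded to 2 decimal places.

209.72

Fold change = 2^(2.58) = 5.9794
untreated expression = 1254 / 5.9794 = 209.72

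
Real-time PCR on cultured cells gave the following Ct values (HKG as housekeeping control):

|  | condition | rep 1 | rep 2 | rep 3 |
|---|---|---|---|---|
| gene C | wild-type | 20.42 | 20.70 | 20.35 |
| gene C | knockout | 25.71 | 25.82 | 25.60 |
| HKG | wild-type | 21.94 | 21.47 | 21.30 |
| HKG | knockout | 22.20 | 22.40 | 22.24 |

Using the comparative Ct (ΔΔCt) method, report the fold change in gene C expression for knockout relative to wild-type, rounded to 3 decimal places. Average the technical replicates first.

Mean Ct: gene C wild-type 20.490; gene C knockout 25.710; HKG wild-type 21.570; HKG knockout 22.280
ΔCt(wild-type) = 20.490 − 21.570 = -1.080
ΔCt(knockout) = 25.710 − 22.280 = 3.430
ΔΔCt = 3.430 − (-1.080) = 4.510
Fold change = 2^(−4.510) = 0.0439

0.044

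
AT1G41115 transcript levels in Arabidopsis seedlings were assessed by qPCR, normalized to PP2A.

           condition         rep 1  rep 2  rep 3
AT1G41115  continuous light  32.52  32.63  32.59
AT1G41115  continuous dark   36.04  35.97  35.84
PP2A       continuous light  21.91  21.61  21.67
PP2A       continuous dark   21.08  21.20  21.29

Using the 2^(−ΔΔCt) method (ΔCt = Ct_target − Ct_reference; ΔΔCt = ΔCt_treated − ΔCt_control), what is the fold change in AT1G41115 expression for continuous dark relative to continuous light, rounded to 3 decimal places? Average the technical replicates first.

0.067

Mean Ct: AT1G41115 continuous light 32.580; AT1G41115 continuous dark 35.950; PP2A continuous light 21.730; PP2A continuous dark 21.190
ΔCt(continuous light) = 32.580 − 21.730 = 10.850
ΔCt(continuous dark) = 35.950 − 21.190 = 14.760
ΔΔCt = 14.760 − 10.850 = 3.910
Fold change = 2^(−3.910) = 0.0665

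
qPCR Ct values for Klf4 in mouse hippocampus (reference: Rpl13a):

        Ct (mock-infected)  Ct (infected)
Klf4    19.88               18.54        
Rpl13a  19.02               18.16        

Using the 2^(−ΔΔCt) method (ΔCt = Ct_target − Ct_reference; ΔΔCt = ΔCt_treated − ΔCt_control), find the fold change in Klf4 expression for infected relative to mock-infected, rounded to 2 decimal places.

1.39

ΔCt(mock-infected) = 19.880 − 19.020 = 0.860
ΔCt(infected) = 18.540 − 18.160 = 0.380
ΔΔCt = 0.380 − 0.860 = -0.480
Fold change = 2^(−(-0.480)) = 2^0.480 = 1.395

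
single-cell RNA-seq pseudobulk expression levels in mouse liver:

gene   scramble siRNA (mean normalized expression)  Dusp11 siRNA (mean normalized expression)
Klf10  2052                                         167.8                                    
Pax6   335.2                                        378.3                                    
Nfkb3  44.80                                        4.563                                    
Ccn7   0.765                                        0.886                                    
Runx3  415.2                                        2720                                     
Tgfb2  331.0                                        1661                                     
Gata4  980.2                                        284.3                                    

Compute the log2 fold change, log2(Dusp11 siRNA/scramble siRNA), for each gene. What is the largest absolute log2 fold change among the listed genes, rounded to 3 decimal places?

log2(167.8/2052) = -3.612  (Klf10)
log2(378.3/335.2) = 0.175  (Pax6)
log2(4.563/44.80) = -3.295  (Nfkb3)
log2(0.886/0.765) = 0.212  (Ccn7)
log2(2720/415.2) = 2.712  (Runx3)
log2(1661/331.0) = 2.327  (Tgfb2)
log2(284.3/980.2) = -1.786  (Gata4)
The largest magnitude belongs to Klf10.

3.612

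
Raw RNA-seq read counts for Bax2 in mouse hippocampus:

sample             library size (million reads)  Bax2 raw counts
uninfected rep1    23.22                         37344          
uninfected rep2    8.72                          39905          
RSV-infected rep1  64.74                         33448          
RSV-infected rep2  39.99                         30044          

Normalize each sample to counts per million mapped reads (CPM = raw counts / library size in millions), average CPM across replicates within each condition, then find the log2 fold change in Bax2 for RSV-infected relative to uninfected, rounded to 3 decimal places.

CPM(uninfected rep1) = 37344 / 23.22 = 1608.2687
CPM(uninfected rep2) = 39905 / 8.72 = 4576.2615
CPM(RSV-infected rep1) = 33448 / 64.74 = 516.6512
CPM(RSV-infected rep2) = 30044 / 39.99 = 751.2878
mean CPM(uninfected) = 3092.2651; mean CPM(RSV-infected) = 633.9695
Fold change = 633.9695 / 3092.2651 = 0.20502
log2(0.20502) = -2.2862

-2.286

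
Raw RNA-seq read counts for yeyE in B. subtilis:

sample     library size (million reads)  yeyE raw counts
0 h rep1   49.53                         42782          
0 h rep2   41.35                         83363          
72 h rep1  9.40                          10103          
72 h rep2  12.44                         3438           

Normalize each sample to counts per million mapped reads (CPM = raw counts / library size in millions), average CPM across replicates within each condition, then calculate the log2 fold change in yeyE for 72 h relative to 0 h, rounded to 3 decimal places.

CPM(0 h rep1) = 42782 / 49.53 = 863.7593
CPM(0 h rep2) = 83363 / 41.35 = 2016.0339
CPM(72 h rep1) = 10103 / 9.40 = 1074.7872
CPM(72 h rep2) = 3438 / 12.44 = 276.3666
mean CPM(0 h) = 1439.8966; mean CPM(72 h) = 675.5769
Fold change = 675.5769 / 1439.8966 = 0.46918
log2(0.46918) = -1.0918

-1.092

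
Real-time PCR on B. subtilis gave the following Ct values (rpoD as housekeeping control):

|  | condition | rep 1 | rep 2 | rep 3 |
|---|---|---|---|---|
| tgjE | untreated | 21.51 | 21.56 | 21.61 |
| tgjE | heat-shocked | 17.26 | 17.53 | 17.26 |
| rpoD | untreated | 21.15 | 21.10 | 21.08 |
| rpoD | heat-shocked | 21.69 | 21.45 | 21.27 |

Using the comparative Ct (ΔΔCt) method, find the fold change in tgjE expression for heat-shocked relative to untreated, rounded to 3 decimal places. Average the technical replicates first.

23.752

Mean Ct: tgjE untreated 21.560; tgjE heat-shocked 17.350; rpoD untreated 21.110; rpoD heat-shocked 21.470
ΔCt(untreated) = 21.560 − 21.110 = 0.450
ΔCt(heat-shocked) = 17.350 − 21.470 = -4.120
ΔΔCt = -4.120 − 0.450 = -4.570
Fold change = 2^(−(-4.570)) = 2^4.570 = 23.7524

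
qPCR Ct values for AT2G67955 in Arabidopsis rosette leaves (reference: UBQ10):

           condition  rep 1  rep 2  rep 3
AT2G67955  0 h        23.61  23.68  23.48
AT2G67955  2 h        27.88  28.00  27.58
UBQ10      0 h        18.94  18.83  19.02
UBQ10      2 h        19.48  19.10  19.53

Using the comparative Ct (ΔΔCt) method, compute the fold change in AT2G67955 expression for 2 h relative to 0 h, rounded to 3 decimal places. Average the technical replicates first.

0.072

Mean Ct: AT2G67955 0 h 23.590; AT2G67955 2 h 27.820; UBQ10 0 h 18.930; UBQ10 2 h 19.370
ΔCt(0 h) = 23.590 − 18.930 = 4.660
ΔCt(2 h) = 27.820 − 19.370 = 8.450
ΔΔCt = 8.450 − 4.660 = 3.790
Fold change = 2^(−3.790) = 0.0723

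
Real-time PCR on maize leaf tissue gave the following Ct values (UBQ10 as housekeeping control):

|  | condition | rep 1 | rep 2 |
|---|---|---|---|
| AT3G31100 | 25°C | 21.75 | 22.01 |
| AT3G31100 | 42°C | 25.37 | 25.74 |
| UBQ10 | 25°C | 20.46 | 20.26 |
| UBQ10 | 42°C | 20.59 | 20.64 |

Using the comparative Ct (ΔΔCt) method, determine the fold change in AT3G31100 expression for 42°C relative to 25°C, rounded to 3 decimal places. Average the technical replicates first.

0.093

Mean Ct: AT3G31100 25°C 21.880; AT3G31100 42°C 25.555; UBQ10 25°C 20.360; UBQ10 42°C 20.615
ΔCt(25°C) = 21.880 − 20.360 = 1.520
ΔCt(42°C) = 25.555 − 20.615 = 4.940
ΔΔCt = 4.940 − 1.520 = 3.420
Fold change = 2^(−3.420) = 0.0934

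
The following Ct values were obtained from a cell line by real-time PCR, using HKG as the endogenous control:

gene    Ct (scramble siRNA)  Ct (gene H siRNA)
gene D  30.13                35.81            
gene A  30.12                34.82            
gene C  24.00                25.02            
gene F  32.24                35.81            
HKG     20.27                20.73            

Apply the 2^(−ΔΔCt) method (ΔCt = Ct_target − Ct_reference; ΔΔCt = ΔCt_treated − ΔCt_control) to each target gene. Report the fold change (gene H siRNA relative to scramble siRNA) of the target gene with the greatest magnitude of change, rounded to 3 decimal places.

gene D: ΔΔCt = (35.81−20.73) − (30.13−20.27) = 15.08 − 9.86 = 5.22; fold change = 2^-5.22 = 0.027
gene A: ΔΔCt = (34.82−20.73) − (30.12−20.27) = 14.09 − 9.85 = 4.24; fold change = 2^-4.24 = 0.053
gene C: ΔΔCt = (25.02−20.73) − (24.00−20.27) = 4.29 − 3.73 = 0.56; fold change = 2^-0.56 = 0.678
gene F: ΔΔCt = (35.81−20.73) − (32.24−20.27) = 15.08 − 11.97 = 3.11; fold change = 2^-3.11 = 0.116
gene D has the largest |ΔΔCt| = 5.22.

0.027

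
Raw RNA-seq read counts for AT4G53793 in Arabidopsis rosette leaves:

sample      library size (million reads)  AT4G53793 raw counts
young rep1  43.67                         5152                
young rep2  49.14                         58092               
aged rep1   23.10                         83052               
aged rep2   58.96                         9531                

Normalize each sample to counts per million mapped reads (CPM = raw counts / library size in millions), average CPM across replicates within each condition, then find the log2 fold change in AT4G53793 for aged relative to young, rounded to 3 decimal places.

1.531

CPM(young rep1) = 5152 / 43.67 = 117.9757
CPM(young rep2) = 58092 / 49.14 = 1182.1734
CPM(aged rep1) = 83052 / 23.10 = 3595.3247
CPM(aged rep2) = 9531 / 58.96 = 161.6520
mean CPM(young) = 650.0746; mean CPM(aged) = 1878.4883
Fold change = 1878.4883 / 650.0746 = 2.88965
log2(2.88965) = 1.5309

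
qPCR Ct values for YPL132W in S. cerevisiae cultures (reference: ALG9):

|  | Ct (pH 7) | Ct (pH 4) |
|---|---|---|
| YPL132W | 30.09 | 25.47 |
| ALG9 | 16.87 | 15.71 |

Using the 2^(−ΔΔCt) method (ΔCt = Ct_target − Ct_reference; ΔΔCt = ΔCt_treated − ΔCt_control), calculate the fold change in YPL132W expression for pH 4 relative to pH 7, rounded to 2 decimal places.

11.00

ΔCt(pH 7) = 30.090 − 16.870 = 13.220
ΔCt(pH 4) = 25.470 − 15.710 = 9.760
ΔΔCt = 9.760 − 13.220 = -3.460
Fold change = 2^(−(-3.460)) = 2^3.460 = 11.004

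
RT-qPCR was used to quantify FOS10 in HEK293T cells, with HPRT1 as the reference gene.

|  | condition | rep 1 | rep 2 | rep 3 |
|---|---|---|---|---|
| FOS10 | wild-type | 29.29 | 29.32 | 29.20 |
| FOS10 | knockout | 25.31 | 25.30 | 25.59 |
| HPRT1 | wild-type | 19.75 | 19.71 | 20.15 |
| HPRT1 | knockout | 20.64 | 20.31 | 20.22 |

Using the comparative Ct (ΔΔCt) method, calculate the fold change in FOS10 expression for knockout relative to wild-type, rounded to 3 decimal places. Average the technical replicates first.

20.966

Mean Ct: FOS10 wild-type 29.270; FOS10 knockout 25.400; HPRT1 wild-type 19.870; HPRT1 knockout 20.390
ΔCt(wild-type) = 29.270 − 19.870 = 9.400
ΔCt(knockout) = 25.400 − 20.390 = 5.010
ΔΔCt = 5.010 − 9.400 = -4.390
Fold change = 2^(−(-4.390)) = 2^4.390 = 20.9663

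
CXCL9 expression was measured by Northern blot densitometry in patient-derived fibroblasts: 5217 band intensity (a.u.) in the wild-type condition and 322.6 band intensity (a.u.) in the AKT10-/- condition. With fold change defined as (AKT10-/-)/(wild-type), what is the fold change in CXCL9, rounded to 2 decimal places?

Fold change = 322.6 / 5217 = 0.062
CXCL9 is downregulated.

0.06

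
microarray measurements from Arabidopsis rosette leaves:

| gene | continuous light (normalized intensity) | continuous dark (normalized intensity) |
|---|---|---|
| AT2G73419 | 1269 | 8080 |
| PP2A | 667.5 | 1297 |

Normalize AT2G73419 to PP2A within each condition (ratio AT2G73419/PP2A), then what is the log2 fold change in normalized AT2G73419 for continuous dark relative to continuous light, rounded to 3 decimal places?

1.712

AT2G73419/PP2A (continuous light) = 1269 / 667.5 = 1.9011
AT2G73419/PP2A (continuous dark) = 8080 / 1297 = 6.2298
Fold change = 6.2298 / 1.9011 = 3.2769
log2(3.2769) = 1.7123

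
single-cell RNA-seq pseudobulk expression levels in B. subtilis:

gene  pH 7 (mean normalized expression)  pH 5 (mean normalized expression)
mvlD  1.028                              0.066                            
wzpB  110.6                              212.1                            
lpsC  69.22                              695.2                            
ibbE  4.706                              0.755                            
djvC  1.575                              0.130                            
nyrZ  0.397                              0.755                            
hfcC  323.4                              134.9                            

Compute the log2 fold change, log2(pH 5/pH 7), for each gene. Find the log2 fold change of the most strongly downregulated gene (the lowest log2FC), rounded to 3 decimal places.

log2(0.066/1.028) = -3.961  (mvlD)
log2(212.1/110.6) = 0.939  (wzpB)
log2(695.2/69.22) = 3.328  (lpsC)
log2(0.755/4.706) = -2.640  (ibbE)
log2(0.130/1.575) = -3.599  (djvC)
log2(0.755/0.397) = 0.927  (nyrZ)
log2(134.9/323.4) = -1.261  (hfcC)
mvlD is most strongly downregulated.

-3.961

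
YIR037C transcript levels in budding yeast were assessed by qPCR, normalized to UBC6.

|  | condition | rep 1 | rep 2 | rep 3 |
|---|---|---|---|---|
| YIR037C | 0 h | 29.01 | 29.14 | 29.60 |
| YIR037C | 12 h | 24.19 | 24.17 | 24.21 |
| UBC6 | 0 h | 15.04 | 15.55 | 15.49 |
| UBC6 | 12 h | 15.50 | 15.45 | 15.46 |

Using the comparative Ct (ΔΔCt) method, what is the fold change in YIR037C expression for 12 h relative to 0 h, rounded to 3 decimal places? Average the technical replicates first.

36.002

Mean Ct: YIR037C 0 h 29.250; YIR037C 12 h 24.190; UBC6 0 h 15.360; UBC6 12 h 15.470
ΔCt(0 h) = 29.250 − 15.360 = 13.890
ΔCt(12 h) = 24.190 − 15.470 = 8.720
ΔΔCt = 8.720 − 13.890 = -5.170
Fold change = 2^(−(-5.170)) = 2^5.170 = 36.0019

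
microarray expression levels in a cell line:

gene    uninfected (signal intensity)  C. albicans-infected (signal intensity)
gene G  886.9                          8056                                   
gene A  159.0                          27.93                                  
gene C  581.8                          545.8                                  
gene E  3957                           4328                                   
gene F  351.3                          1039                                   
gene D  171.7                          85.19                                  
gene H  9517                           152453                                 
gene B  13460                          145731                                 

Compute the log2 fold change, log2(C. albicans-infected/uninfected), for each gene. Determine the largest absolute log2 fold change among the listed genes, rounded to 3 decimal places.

log2(8056/886.9) = 3.183  (gene G)
log2(27.93/159.0) = -2.509  (gene A)
log2(545.8/581.8) = -0.092  (gene C)
log2(4328/3957) = 0.129  (gene E)
log2(1039/351.3) = 1.564  (gene F)
log2(85.19/171.7) = -1.011  (gene D)
log2(152453/9517) = 4.002  (gene H)
log2(145731/13460) = 3.437  (gene B)
The largest magnitude belongs to gene H.

4.002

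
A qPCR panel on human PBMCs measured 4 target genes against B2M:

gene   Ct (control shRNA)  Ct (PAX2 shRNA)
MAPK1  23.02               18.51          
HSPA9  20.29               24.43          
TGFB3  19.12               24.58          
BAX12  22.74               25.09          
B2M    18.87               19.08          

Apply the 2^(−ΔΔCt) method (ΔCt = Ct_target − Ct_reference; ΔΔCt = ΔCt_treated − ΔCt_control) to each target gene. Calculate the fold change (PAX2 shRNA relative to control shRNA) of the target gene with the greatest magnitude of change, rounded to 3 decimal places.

MAPK1: ΔΔCt = (18.51−19.08) − (23.02−18.87) = -0.57 − 4.15 = -4.72; fold change = 2^4.72 = 26.355
HSPA9: ΔΔCt = (24.43−19.08) − (20.29−18.87) = 5.35 − 1.42 = 3.93; fold change = 2^-3.93 = 0.066
TGFB3: ΔΔCt = (24.58−19.08) − (19.12−18.87) = 5.50 − 0.25 = 5.25; fold change = 2^-5.25 = 0.026
BAX12: ΔΔCt = (25.09−19.08) − (22.74−18.87) = 6.01 − 3.87 = 2.14; fold change = 2^-2.14 = 0.227
TGFB3 has the largest |ΔΔCt| = 5.25.

0.026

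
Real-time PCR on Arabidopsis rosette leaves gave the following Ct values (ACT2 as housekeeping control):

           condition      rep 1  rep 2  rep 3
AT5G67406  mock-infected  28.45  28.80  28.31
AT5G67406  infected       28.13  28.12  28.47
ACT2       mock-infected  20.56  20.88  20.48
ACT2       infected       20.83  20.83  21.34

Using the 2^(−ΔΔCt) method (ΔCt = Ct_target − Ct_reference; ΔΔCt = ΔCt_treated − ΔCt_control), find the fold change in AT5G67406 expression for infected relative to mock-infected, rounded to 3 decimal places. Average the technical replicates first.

1.558

Mean Ct: AT5G67406 mock-infected 28.520; AT5G67406 infected 28.240; ACT2 mock-infected 20.640; ACT2 infected 21.000
ΔCt(mock-infected) = 28.520 − 20.640 = 7.880
ΔCt(infected) = 28.240 − 21.000 = 7.240
ΔΔCt = 7.240 − 7.880 = -0.640
Fold change = 2^(−(-0.640)) = 2^0.640 = 1.5583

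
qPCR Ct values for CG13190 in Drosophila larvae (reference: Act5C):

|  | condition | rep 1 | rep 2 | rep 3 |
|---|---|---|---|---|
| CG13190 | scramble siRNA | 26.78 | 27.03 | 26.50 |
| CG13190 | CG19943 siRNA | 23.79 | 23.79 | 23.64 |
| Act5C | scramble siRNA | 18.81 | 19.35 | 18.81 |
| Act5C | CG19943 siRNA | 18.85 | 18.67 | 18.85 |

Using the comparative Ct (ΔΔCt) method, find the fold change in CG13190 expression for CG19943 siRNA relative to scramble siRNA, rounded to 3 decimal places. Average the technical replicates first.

7.111

Mean Ct: CG13190 scramble siRNA 26.770; CG13190 CG19943 siRNA 23.740; Act5C scramble siRNA 18.990; Act5C CG19943 siRNA 18.790
ΔCt(scramble siRNA) = 26.770 − 18.990 = 7.780
ΔCt(CG19943 siRNA) = 23.740 − 18.790 = 4.950
ΔΔCt = 4.950 − 7.780 = -2.830
Fold change = 2^(−(-2.830)) = 2^2.830 = 7.1107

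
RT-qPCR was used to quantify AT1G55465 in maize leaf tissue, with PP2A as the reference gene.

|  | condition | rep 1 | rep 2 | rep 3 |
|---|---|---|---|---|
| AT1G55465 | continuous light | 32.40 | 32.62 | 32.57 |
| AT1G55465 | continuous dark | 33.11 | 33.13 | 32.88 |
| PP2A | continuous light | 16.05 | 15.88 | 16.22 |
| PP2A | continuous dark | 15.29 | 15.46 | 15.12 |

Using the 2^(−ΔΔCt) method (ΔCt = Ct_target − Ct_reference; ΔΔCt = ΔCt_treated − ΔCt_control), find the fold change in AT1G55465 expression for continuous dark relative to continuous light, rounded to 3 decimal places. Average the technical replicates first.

0.415

Mean Ct: AT1G55465 continuous light 32.530; AT1G55465 continuous dark 33.040; PP2A continuous light 16.050; PP2A continuous dark 15.290
ΔCt(continuous light) = 32.530 − 16.050 = 16.480
ΔCt(continuous dark) = 33.040 − 15.290 = 17.750
ΔΔCt = 17.750 − 16.480 = 1.270
Fold change = 2^(−1.270) = 0.4147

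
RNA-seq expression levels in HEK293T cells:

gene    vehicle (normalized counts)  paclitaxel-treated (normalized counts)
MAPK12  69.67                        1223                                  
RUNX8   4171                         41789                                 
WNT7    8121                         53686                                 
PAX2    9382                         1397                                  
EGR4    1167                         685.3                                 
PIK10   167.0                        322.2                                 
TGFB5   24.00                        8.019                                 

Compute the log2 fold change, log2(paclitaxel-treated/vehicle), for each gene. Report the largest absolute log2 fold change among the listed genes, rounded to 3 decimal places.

4.134

log2(1223/69.67) = 4.134  (MAPK12)
log2(41789/4171) = 3.325  (RUNX8)
log2(53686/8121) = 2.725  (WNT7)
log2(1397/9382) = -2.748  (PAX2)
log2(685.3/1167) = -0.768  (EGR4)
log2(322.2/167.0) = 0.948  (PIK10)
log2(8.019/24.00) = -1.582  (TGFB5)
The largest magnitude belongs to MAPK12.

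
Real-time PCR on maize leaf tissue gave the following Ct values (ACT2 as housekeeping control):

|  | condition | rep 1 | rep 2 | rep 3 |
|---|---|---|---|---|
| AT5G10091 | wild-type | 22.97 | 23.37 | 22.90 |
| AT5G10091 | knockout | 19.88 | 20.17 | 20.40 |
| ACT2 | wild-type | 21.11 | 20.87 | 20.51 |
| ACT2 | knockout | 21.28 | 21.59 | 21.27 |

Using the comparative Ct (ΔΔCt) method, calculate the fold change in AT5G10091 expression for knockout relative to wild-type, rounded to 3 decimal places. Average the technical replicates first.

11.158

Mean Ct: AT5G10091 wild-type 23.080; AT5G10091 knockout 20.150; ACT2 wild-type 20.830; ACT2 knockout 21.380
ΔCt(wild-type) = 23.080 − 20.830 = 2.250
ΔCt(knockout) = 20.150 − 21.380 = -1.230
ΔΔCt = -1.230 − 2.250 = -3.480
Fold change = 2^(−(-3.480)) = 2^3.480 = 11.1579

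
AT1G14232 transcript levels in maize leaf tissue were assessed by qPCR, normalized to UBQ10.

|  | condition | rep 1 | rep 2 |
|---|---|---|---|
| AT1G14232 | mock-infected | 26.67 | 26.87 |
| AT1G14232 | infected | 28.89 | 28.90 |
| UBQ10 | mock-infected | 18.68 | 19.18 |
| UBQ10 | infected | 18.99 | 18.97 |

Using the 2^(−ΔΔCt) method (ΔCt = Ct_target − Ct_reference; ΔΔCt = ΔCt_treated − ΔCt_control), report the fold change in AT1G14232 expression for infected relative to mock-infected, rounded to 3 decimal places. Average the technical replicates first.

Mean Ct: AT1G14232 mock-infected 26.770; AT1G14232 infected 28.895; UBQ10 mock-infected 18.930; UBQ10 infected 18.980
ΔCt(mock-infected) = 26.770 − 18.930 = 7.840
ΔCt(infected) = 28.895 − 18.980 = 9.915
ΔΔCt = 9.915 − 7.840 = 2.075
Fold change = 2^(−2.075) = 0.2373

0.237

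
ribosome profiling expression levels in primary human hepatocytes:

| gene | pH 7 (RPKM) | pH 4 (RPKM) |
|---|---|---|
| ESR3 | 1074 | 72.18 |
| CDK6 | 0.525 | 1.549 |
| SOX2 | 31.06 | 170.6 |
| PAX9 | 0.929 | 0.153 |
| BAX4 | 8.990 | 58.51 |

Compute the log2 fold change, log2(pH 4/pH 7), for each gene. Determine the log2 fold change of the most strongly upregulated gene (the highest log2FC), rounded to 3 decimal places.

log2(72.18/1074) = -3.895  (ESR3)
log2(1.549/0.525) = 1.561  (CDK6)
log2(170.6/31.06) = 2.457  (SOX2)
log2(0.153/0.929) = -2.602  (PAX9)
log2(58.51/8.990) = 2.702  (BAX4)
BAX4 is most strongly upregulated.

2.702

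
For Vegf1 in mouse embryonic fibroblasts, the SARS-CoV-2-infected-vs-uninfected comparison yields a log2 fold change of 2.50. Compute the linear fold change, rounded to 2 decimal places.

5.66

Fold change = 2^(2.50) = 5.657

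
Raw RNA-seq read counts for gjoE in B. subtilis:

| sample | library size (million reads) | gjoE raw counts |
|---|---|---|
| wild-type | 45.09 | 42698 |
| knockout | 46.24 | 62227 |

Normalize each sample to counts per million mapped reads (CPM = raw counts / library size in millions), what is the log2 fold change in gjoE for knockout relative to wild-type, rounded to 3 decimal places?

CPM(wild-type) = 42698 / 45.09 = 946.9505
CPM(knockout) = 62227 / 46.24 = 1345.7396
Fold change = 1345.7396 / 946.9505 = 1.42113
log2(1.42113) = 0.5070

0.507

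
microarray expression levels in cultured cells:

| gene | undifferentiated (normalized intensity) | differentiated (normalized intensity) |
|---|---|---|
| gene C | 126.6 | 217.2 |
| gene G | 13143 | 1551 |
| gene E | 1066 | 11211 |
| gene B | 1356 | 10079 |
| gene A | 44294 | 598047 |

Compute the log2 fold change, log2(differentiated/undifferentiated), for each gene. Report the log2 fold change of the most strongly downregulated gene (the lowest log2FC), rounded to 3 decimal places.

-3.083

log2(217.2/126.6) = 0.779  (gene C)
log2(1551/13143) = -3.083  (gene G)
log2(11211/1066) = 3.395  (gene E)
log2(10079/1356) = 2.894  (gene B)
log2(598047/44294) = 3.755  (gene A)
gene G is most strongly downregulated.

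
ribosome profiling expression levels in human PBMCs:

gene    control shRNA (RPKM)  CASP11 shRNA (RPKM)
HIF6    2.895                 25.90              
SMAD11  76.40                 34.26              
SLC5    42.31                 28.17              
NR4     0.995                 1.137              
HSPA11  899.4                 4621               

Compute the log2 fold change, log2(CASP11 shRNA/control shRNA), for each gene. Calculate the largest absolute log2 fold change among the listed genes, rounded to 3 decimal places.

3.161

log2(25.90/2.895) = 3.161  (HIF6)
log2(34.26/76.40) = -1.157  (SMAD11)
log2(28.17/42.31) = -0.587  (SLC5)
log2(1.137/0.995) = 0.192  (NR4)
log2(4621/899.4) = 2.361  (HSPA11)
The largest magnitude belongs to HIF6.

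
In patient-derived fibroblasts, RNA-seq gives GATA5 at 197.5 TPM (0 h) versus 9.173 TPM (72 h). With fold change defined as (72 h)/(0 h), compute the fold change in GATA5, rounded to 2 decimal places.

Fold change = 9.173 / 197.5 = 0.046
GATA5 is downregulated.

0.05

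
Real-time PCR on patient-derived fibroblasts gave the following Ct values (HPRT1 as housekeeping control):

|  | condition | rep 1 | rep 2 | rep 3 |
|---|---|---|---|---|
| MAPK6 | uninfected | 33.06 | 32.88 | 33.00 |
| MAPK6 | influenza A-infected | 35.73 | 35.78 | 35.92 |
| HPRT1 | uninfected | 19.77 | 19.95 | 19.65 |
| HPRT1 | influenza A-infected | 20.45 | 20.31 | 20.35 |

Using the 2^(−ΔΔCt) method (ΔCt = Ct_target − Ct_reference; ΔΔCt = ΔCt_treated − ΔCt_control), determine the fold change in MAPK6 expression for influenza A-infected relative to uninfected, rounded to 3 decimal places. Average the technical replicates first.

0.210

Mean Ct: MAPK6 uninfected 32.980; MAPK6 influenza A-infected 35.810; HPRT1 uninfected 19.790; HPRT1 influenza A-infected 20.370
ΔCt(uninfected) = 32.980 − 19.790 = 13.190
ΔCt(influenza A-infected) = 35.810 − 20.370 = 15.440
ΔΔCt = 15.440 − 13.190 = 2.250
Fold change = 2^(−2.250) = 0.2102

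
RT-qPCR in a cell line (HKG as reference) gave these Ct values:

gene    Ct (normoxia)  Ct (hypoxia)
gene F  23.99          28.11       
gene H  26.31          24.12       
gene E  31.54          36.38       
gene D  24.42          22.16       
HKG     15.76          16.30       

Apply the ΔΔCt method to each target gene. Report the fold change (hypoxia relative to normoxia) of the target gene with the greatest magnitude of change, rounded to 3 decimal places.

gene F: ΔΔCt = (28.11−16.30) − (23.99−15.76) = 11.81 − 8.23 = 3.58; fold change = 2^-3.58 = 0.084
gene H: ΔΔCt = (24.12−16.30) − (26.31−15.76) = 7.82 − 10.55 = -2.73; fold change = 2^2.73 = 6.635
gene E: ΔΔCt = (36.38−16.30) − (31.54−15.76) = 20.08 − 15.78 = 4.30; fold change = 2^-4.30 = 0.051
gene D: ΔΔCt = (22.16−16.30) − (24.42−15.76) = 5.86 − 8.66 = -2.80; fold change = 2^2.80 = 6.964
gene E has the largest |ΔΔCt| = 4.30.

0.051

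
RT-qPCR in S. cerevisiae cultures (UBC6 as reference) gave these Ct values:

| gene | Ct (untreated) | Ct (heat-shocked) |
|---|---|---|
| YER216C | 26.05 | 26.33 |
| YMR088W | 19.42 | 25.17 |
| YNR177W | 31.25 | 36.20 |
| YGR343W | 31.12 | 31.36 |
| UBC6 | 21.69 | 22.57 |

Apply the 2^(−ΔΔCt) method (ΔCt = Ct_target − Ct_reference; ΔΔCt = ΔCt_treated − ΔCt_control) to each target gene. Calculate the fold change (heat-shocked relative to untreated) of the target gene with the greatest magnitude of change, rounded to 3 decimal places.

YER216C: ΔΔCt = (26.33−22.57) − (26.05−21.69) = 3.76 − 4.36 = -0.60; fold change = 2^0.60 = 1.516
YMR088W: ΔΔCt = (25.17−22.57) − (19.42−21.69) = 2.60 − (-2.27) = 4.87; fold change = 2^-4.87 = 0.034
YNR177W: ΔΔCt = (36.20−22.57) − (31.25−21.69) = 13.63 − 9.56 = 4.07; fold change = 2^-4.07 = 0.060
YGR343W: ΔΔCt = (31.36−22.57) − (31.12−21.69) = 8.79 − 9.43 = -0.64; fold change = 2^0.64 = 1.558
YMR088W has the largest |ΔΔCt| = 4.87.

0.034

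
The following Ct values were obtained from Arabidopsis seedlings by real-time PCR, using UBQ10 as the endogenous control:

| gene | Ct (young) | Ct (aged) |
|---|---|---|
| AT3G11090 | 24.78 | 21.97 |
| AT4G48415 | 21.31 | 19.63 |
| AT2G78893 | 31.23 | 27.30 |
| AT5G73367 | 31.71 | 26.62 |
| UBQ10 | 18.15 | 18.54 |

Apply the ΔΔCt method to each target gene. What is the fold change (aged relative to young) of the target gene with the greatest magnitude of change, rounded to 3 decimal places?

44.632

AT3G11090: ΔΔCt = (21.97−18.54) − (24.78−18.15) = 3.43 − 6.63 = -3.20; fold change = 2^3.20 = 9.190
AT4G48415: ΔΔCt = (19.63−18.54) − (21.31−18.15) = 1.09 − 3.16 = -2.07; fold change = 2^2.07 = 4.199
AT2G78893: ΔΔCt = (27.30−18.54) − (31.23−18.15) = 8.76 − 13.08 = -4.32; fold change = 2^4.32 = 19.973
AT5G73367: ΔΔCt = (26.62−18.54) − (31.71−18.15) = 8.08 − 13.56 = -5.48; fold change = 2^5.48 = 44.632
AT5G73367 has the largest |ΔΔCt| = 5.48.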